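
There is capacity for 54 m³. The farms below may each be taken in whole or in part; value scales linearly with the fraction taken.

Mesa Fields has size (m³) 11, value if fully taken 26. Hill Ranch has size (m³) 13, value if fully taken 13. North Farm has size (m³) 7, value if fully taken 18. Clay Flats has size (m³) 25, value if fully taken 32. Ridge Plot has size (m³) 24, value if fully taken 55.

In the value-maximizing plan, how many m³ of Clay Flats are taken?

Best value per unit of size first: North Farm 18/7≈2.57, Mesa Fields 26/11≈2.36, Ridge Plot 55/24≈2.29, Clay Flats 32/25≈1.28, Hill Ranch 13/13≈1.
North Farm: take in full, 7 m³ for value 18 ; 47 left.
Mesa Fields: take in full, 11 m³ for value 26 ; 36 left.
Take all of Ridge Plot (24 m³, value 55) ; 12 m³ left.
Fill the last 12 m³ with part of Clay Flats: 12/25 of it earns 15.36.

12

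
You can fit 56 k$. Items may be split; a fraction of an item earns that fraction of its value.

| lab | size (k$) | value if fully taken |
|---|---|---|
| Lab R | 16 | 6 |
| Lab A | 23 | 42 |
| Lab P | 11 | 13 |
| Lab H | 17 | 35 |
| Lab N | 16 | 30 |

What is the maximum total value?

Rank by value-to-size ratio: Lab H 35/17≈2.06, Lab N 30/16≈1.88, Lab A 42/23≈1.83, Lab P 13/11≈1.18, Lab R 6/16≈0.375.
All 17 k$ of Lab H fit (value 35) → 39 remain.
Take all of Lab N (16 k$, value 30) → 23 k$ left.
Take all of Lab A (23 k$, value 42) → 0 k$ left.
Total value = 107.

107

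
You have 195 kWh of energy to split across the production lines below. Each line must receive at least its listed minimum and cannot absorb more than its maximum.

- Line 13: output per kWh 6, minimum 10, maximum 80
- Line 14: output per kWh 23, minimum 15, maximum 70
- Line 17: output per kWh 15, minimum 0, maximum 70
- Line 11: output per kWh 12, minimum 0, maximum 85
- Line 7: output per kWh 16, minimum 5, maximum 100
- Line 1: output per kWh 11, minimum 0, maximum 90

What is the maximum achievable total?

3495

Meeting every minimum uses 10+15+0+0+5+0 = 30 kWh, leaving 165.
Order the production lines by output per kWh: Line 14 23 > Line 7 16 > Line 17 15 > Line 11 12 > Line 1 11 > Line 13 6.
Line 14: +55 to 70 (cap) ; 110 left.
Line 7 takes 95 more to reach its cap of 100 ; 15 left.
Line 17: +15 (room for 70) → 15. Pool exhausted.
Total = 6×10 + 23×70 + 15×15 + 16×100 = 3495.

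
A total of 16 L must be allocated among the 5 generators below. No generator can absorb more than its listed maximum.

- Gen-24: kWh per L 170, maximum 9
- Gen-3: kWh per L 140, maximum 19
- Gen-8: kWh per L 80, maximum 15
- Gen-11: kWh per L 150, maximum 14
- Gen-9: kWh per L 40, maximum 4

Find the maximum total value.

2580

Order the generators by kWh per L: Gen-24 170 > Gen-11 150 > Gen-3 140 > Gen-8 80 > Gen-9 40.
Gen-24 takes 9 to reach its cap of 9 — 7 left.
Gen-11 has room for 14 but only 7 remain, so it gets 7.
Total = 170×9 + 150×7 = 2580.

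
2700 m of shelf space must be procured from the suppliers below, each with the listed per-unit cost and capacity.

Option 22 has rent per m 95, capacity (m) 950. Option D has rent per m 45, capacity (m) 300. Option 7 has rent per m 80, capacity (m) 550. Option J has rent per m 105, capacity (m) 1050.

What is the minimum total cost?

242250

Use suppliers in increasing cost order.
Option D (45): use full 300 — 2400 m to go.
Option 7 (80): use full 550 — 1850 m to go.
Option 22 at 95: take all 950 m — 900 still needed.
Option J at 105: take 900 of its 1050 — requirement met.
Cost = 300×45 + 550×80 + 950×95 + 900×105 = 242250.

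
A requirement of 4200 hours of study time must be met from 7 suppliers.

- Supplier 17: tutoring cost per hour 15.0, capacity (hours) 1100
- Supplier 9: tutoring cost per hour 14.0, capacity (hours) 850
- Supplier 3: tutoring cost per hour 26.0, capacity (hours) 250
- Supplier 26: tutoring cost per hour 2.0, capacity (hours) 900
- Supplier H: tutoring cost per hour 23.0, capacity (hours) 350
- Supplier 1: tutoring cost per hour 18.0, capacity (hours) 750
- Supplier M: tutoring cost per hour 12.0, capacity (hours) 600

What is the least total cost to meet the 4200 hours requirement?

Use suppliers in increasing cost order.
Take 900 from Supplier 26 at 2.0 — need 3300 more.
Take 600 from Supplier M at 12.0 — need 2700 more.
Take 850 from Supplier 9 at 14.0 — need 1850 more.
Take 1100 from Supplier 17 at 15.0 — need 750 more.
Take 750 from Supplier 1 at 18.0 — need 0 more.
Supplier H, Supplier 3: unused.
Cost = 900×2.0 + 600×12.0 + 850×14.0 + 1100×15.0 + 750×18.0 = 50900.

50900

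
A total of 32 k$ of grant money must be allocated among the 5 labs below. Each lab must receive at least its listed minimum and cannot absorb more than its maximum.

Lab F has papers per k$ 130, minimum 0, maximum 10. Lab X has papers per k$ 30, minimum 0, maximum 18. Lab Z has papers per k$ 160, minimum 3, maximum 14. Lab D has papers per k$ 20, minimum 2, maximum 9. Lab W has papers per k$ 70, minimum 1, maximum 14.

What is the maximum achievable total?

Meeting every minimum uses 0+0+3+2+1 = 6 k$, leaving 26.
Rank by papers per k$: Lab Z 160 > Lab F 130 > Lab W 70 > Lab X 30 > Lab D 20.
Lab Z: +11 to 14 (cap) ; 15 left.
Lab F: +10 to 10 (cap) ; 5 left.
Lab W has room for 13 more but only 5 remain, so it gets 6.
Total = 130×10 + 160×14 + 20×2 + 70×6 = 4000.

4000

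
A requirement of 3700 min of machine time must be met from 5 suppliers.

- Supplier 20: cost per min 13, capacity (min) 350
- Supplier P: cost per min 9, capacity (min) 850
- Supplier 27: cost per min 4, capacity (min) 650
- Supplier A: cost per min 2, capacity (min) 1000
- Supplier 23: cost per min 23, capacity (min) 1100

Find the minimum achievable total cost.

36350

Cheapest first:
Supplier A at 2: take all 1000 min ; 2700 still needed.
Take 650 from Supplier 27 at 4 ; need 2050 more.
Supplier P (9): use full 850 ; 1200 min to go.
Take 350 from Supplier 20 at 13 ; need 850 more.
Supplier 23 at 23: take 850 of its 1100 ; requirement met.
Cost = 1000×2 + 650×4 + 850×9 + 350×13 + 850×23 = 36350.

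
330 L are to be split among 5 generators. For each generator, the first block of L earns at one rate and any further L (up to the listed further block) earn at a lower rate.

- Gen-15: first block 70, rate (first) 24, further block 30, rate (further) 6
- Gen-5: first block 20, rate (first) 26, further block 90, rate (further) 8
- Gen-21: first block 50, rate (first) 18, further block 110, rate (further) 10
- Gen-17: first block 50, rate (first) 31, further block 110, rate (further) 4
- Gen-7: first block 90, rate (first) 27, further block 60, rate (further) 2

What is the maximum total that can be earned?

7580

Order all 10 blocks by rate: Gen-17/T1 31 > Gen-7/T1 27 > Gen-5/T1 26 > Gen-15/T1 24 > Gen-21/T1 18 > Gen-21/T2 10 > Gen-5/T2 8 > Gen-15/T2 6 > Gen-17/T2 4 > Gen-7/T2 2.
Fill Gen-17 T1 block (50 at 31) → 280 left.
Fill Gen-7 T1 block (90 at 27) → 190 left.
Gen-5/T1 (26): +20 → 170 left.
Fill Gen-15 T1 block (70 at 24) → 100 left.
Gen-21 T1 at 18: fill all 50 → 50 left.
Gen-21 T2 at 10: only 50 left, fill 50.
Total = 31×50 + 27×90 + 26×20 + 24×70 + 18×50 + 10×50 = 7580.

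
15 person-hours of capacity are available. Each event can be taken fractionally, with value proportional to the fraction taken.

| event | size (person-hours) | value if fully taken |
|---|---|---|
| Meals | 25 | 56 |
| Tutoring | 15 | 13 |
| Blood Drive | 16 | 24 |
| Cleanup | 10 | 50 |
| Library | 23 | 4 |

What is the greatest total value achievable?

Best value per unit of size first: Cleanup 50/10≈5, Meals 56/25≈2.24, Blood Drive 24/16≈1.5, Tutoring 13/15≈0.867, Library 4/23≈0.174.
Take all of Cleanup (10 person-hours, value 50) ; 5 person-hours left.
Fill the last 5 person-hours with part of Meals: 5/25 of it earns 11.2.
Total value = 61.2.

61.2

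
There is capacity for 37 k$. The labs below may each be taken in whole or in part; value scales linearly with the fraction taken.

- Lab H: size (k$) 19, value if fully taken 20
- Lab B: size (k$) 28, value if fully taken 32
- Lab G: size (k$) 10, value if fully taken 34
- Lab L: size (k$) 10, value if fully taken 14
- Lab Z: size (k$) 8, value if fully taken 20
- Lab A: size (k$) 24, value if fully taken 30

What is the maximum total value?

79.25

Sort by value density: Lab G 34/10≈3.4, Lab Z 20/8≈2.5, Lab L 14/10≈1.4, Lab A 30/24≈1.25, Lab B 32/28≈1.14, Lab H 20/19≈1.05.
Take all of Lab G (10 k$, value 34) → 27 k$ left.
All 8 k$ of Lab Z fit (value 20) → 19 remain.
Take all of Lab L (10 k$, value 14) → 9 k$ left.
Fill the last 9 k$ with part of Lab A: 9/24 of it earns 11.25.
Total value = 79.25.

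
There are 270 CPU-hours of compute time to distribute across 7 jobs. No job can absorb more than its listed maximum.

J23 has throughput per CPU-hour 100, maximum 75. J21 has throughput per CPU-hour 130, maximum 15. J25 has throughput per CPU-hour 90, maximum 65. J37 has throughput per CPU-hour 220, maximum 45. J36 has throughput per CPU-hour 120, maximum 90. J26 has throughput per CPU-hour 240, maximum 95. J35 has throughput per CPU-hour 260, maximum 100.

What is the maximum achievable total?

62450

Rank by throughput per CPU-hour: J35 260 > J26 240 > J37 220 > J21 130 > J36 120 > J23 100 > J25 90.
Give J35 100 to hit its cap of 100 — 170 left.
J26 takes 95 to reach its cap of 95 — 75 left.
Give J37 45 to hit its cap of 45 — 30 left.
J21 takes 15 to reach its cap of 15 — 15 left.
Only 15 left; J36 takes them to reach 15.
Total = 130×15 + 220×45 + 120×15 + 240×95 + 260×100 = 62450.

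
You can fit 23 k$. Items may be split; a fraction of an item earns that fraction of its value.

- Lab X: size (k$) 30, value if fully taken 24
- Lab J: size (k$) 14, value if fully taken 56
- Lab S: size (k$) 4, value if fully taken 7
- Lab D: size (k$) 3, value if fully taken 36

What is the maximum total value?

Sort by value density: Lab D 36/3≈12, Lab J 56/14≈4, Lab S 7/4≈1.75, Lab X 24/30≈0.8.
Take all of Lab D (3 k$, value 36) — 20 k$ left.
Lab J: take in full, 14 k$ for value 56 — 6 left.
Lab S: take in full, 4 k$ for value 7 — 2 left.
Only 2 k$ remain; take 2/30 of Lab X for value 24×2/30 = 1.6.
Total value = 100.6.

100.6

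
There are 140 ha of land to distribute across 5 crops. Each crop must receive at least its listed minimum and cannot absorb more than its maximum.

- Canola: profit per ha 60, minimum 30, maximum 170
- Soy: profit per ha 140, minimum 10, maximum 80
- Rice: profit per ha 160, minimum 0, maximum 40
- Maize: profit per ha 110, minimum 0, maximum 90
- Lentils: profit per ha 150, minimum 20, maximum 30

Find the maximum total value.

Meeting every minimum uses 30+10+0+0+20 = 60 ha, leaving 80.
Rank by profit per ha: Rice 160 > Lentils 150 > Soy 140 > Maize 110 > Canola 60.
Rice takes 40 more to reach its cap of 40 ; 40 left.
Give Lentils 10 more to hit its cap of 30 ; 30 left.
Only 30 left; Soy takes them to reach 40.
Total = 60×30 + 140×40 + 160×40 + 150×30 = 18300.

18300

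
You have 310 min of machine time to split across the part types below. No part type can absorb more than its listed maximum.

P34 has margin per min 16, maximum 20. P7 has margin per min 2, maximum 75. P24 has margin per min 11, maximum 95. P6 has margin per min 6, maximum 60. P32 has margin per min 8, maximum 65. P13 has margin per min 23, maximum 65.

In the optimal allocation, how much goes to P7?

Order the part types by margin per min: P13 23 > P34 16 > P24 11 > P32 8 > P6 6 > P7 2.
P13 takes 65 to reach its cap of 65 ; 245 left.
Give P34 20 to hit its cap of 20 ; 225 left.
P24: +95 to 95 (cap) ; 130 left.
P32: +65 to 65 (cap) ; 65 left.
P6: +60 to 60 (cap) ; 5 left.
P7: +5 (room for 75) → 5. Pool exhausted.

5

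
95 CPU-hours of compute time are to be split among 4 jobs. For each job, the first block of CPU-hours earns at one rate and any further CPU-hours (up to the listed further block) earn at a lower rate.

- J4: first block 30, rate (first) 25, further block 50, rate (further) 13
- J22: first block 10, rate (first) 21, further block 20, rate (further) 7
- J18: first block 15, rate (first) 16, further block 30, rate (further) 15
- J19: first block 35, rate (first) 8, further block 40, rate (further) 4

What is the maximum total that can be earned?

1780

Order all 8 blocks by rate: J4/T1 25 > J22/T1 21 > J18/T1 16 > J18/T2 15 > J4/T2 13 > J19/T1 8 > J22/T2 7 > J19/T2 4.
Fill J4 T1 block (30 at 25) — 65 left.
J22/T1 (21): +10 — 55 left.
J18 T1 at 16: fill all 15 — 40 left.
J18 T2 at 15: fill all 30 — 10 left.
J4 T2 at 13: only 10 left, fill 10.
Total = 25×30 + 21×10 + 16×15 + 15×30 + 13×10 = 1780.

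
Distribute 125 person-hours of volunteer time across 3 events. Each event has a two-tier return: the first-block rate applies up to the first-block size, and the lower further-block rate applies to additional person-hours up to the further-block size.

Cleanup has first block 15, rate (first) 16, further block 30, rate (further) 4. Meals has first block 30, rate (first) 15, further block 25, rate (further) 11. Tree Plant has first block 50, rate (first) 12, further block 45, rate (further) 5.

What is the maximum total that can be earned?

1590

Treat each block as its own option and order by rate: Cleanup/T1 16 > Meals/T1 15 > Tree Plant/T1 12 > Meals/T2 11 > Tree Plant/T2 5 > Cleanup/T2 4.
Cleanup/T1 (16): +15 → 110 left.
Fill Meals T1 block (30 at 15) → 80 left.
Tree Plant/T1 (12): +50 → 30 left.
Meals/T2 (11): +25 → 5 left.
Tree Plant T2 at 5: only 5 left, fill 5.
Total = 16×15 + 15×30 + 12×50 + 11×25 + 5×5 = 1590.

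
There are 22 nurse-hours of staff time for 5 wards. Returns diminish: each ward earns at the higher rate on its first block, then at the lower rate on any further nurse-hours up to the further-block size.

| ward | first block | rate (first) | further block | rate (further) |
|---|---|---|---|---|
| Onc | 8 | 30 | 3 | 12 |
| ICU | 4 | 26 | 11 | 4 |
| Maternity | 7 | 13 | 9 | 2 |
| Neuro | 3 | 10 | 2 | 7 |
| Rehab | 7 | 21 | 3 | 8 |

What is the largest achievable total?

530

Rank every tier by rate: Onc/tier1 30 > ICU/tier1 26 > Rehab/tier1 21 > Maternity/tier1 13 > Onc/tier2 12 > Neuro/tier1 10 > Rehab/tier2 8 > Neuro/tier2 7 > ICU/tier2 4 > Maternity/tier2 2.
Onc tier1 at 30: fill all 8 → 14 left.
ICU/tier1 (26): +4 → 10 left.
Rehab/tier1 (21): +7 → 3 left.
Maternity tier1 at 13: only 3 left, fill 3.
Total = 30×8 + 26×4 + 21×7 + 13×3 = 530.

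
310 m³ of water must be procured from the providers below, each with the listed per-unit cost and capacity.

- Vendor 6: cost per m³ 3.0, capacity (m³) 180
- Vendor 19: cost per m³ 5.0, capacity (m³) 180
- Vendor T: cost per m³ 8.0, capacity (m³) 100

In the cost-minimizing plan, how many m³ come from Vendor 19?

130

Use providers in increasing cost order.
Vendor 6 at 3.0: take all 180 m³ ; 130 still needed.
Vendor 19 at 5.0: take 130 of its 180 ; requirement met.
Vendor T: unused.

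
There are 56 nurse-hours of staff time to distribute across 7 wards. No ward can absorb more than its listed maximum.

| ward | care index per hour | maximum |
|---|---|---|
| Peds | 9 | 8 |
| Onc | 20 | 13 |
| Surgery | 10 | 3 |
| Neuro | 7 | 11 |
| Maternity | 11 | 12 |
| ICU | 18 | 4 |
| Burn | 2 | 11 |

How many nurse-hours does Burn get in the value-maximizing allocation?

5

Highest care index per hour first: Onc 20 > ICU 18 > Maternity 11 > Surgery 10 > Peds 9 > Neuro 7 > Burn 2.
Give Onc 13 to hit its cap of 13 ; 43 left.
ICU takes 4 to reach its cap of 4 ; 39 left.
Maternity takes 12 to reach its cap of 12 ; 27 left.
Surgery: +3 to 3 (cap) ; 24 left.
Give Peds 8 to hit its cap of 8 ; 16 left.
Give Neuro 11 to hit its cap of 11 ; 5 left.
Burn: +5 (room for 11) → 5. Pool exhausted.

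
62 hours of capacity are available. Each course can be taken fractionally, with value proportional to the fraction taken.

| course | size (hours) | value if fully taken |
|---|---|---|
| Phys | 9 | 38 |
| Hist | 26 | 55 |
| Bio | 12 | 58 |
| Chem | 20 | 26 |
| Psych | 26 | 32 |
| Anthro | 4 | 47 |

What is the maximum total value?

212.3

Sort by value density: Anthro 47/4≈11.8, Bio 58/12≈4.83, Phys 38/9≈4.22, Hist 55/26≈2.12, Chem 26/20≈1.3, Psych 32/26≈1.23.
Take all of Anthro (4 hours, value 47) → 58 hours left.
All 12 hours of Bio fit (value 58) → 46 remain.
Phys: take in full, 9 hours for value 38 → 37 left.
Take all of Hist (26 hours, value 55) → 11 hours left.
11 hours left: a 11/20 share of Chem gives 26×11/20 = 14.3.
Total value = 212.3.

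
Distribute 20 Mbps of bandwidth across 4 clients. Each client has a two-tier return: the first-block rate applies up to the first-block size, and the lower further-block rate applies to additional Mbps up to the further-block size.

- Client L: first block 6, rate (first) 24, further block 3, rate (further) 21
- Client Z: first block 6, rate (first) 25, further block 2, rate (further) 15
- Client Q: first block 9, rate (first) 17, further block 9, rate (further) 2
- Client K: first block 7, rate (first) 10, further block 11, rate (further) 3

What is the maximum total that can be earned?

442

Order all 8 blocks by rate: Client Z/first 25 > Client L/first 24 > Client L/second 21 > Client Q/first 17 > Client Z/second 15 > Client K/first 10 > Client K/second 3 > Client Q/second 2.
Client Z first at 25: fill all 6 — 14 left.
Client L/first (24): +6 — 8 left.
Client L second at 21: fill all 3 — 5 left.
Client Q/first: +5 of 9 at 17; pool empty.
Total = 25×6 + 24×6 + 21×3 + 17×5 = 442.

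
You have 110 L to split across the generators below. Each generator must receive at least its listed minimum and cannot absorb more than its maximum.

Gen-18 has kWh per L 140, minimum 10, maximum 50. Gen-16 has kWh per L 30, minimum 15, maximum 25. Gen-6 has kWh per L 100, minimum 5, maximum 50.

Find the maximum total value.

11950

Meeting every minimum uses 10+15+5 = 30 L, leaving 80.
Highest kWh per L first: Gen-18 140 > Gen-6 100 > Gen-16 30.
Gen-18 takes 40 more to reach its cap of 50 — 40 left.
Gen-6: +40 (room for 45) → 45. Pool exhausted.
Total = 140×50 + 30×15 + 100×45 = 11950.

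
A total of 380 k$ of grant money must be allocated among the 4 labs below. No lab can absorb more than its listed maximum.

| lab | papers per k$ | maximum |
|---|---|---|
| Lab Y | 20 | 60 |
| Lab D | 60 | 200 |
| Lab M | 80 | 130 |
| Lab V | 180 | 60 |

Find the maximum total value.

32600

Order the labs by papers per k$: Lab V 180 > Lab M 80 > Lab D 60 > Lab Y 20.
Lab V: +60 to 60 (cap) — 320 left.
Lab M takes 130 to reach its cap of 130 — 190 left.
Lab D: +190 (room for 200) → 190. Pool exhausted.
Total = 60×190 + 80×130 + 180×60 = 32600.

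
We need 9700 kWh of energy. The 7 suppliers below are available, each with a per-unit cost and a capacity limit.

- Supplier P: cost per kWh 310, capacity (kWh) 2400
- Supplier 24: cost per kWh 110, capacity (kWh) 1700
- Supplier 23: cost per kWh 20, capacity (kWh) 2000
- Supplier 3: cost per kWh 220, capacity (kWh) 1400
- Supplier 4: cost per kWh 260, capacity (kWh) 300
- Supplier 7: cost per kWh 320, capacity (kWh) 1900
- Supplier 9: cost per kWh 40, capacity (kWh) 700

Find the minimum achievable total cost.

1769000

Use suppliers in increasing cost order.
Supplier 23 at 20: take all 2000 kWh ; 7700 still needed.
Supplier 9 (40): use full 700 ; 7000 kWh to go.
Supplier 24 (110): use full 1700 ; 5300 kWh to go.
Take 1400 from Supplier 3 at 220 ; need 3900 more.
Supplier 4 (260): use full 300 ; 3600 kWh to go.
Supplier P (310): use full 2400 ; 1200 kWh to go.
Supplier 7 (320): take the remaining 1200 ; done.
Cost = 2000×20 + 700×40 + 1700×110 + 1400×220 + 300×260 + 2400×310 + 1200×320 = 1769000.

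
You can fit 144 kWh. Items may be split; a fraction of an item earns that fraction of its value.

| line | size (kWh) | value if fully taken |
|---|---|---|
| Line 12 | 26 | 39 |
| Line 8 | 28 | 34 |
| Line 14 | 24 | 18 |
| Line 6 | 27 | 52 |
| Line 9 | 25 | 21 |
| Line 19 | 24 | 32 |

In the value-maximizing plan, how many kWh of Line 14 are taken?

Rank by value-to-size ratio: Line 6 52/27≈1.93, Line 12 39/26≈1.5, Line 19 32/24≈1.33, Line 8 34/28≈1.21, Line 9 21/25≈0.84, Line 14 18/24≈0.75.
Line 6: take in full, 27 kWh for value 52 — 117 left.
All 26 kWh of Line 12 fit (value 39) — 91 remain.
All 24 kWh of Line 19 fit (value 32) — 67 remain.
Take all of Line 8 (28 kWh, value 34) — 39 kWh left.
Line 9: take in full, 25 kWh for value 21 — 14 left.
Fill the last 14 kWh with part of Line 14: 14/24 of it earns 10.5.

14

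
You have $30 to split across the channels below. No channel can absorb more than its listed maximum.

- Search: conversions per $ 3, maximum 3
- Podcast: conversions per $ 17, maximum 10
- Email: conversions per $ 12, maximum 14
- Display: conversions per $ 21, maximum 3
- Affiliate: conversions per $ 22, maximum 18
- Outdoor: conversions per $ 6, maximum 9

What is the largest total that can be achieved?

Order the channels by conversions per $: Affiliate 22 > Display 21 > Podcast 17 > Email 12 > Outdoor 6 > Search 3.
Give Affiliate 18 to hit its cap of 18 — 12 left.
Display: +3 to 3 (cap) — 9 left.
Podcast has room for 10 but only 9 remain, so it gets 9.
Total = 17×9 + 21×3 + 22×18 = 612.

612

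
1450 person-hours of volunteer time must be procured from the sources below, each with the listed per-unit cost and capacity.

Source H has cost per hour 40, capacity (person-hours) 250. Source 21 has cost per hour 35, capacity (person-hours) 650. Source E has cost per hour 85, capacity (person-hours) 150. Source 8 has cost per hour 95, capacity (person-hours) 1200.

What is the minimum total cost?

83500

Cheapest first:
Source 21 (35): use full 650 → 800 person-hours to go.
Source H at 40: take all 250 person-hours → 550 still needed.
Take 150 from Source E at 85 → need 400 more.
Take 400 from Source 8 at 95 to finish.
Cost = 650×35 + 250×40 + 150×85 + 400×95 = 83500.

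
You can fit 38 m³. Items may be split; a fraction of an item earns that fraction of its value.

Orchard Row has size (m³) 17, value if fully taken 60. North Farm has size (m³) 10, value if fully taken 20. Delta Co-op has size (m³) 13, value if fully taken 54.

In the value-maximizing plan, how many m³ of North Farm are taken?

8

Rank by value-to-size ratio: Delta Co-op 54/13≈4.15, Orchard Row 60/17≈3.53, North Farm 20/10≈2.
All 13 m³ of Delta Co-op fit (value 54) → 25 remain.
Take all of Orchard Row (17 m³, value 60) → 8 m³ left.
Only 8 m³ remain; take 8/10 of North Farm for value 20×8/10 = 16.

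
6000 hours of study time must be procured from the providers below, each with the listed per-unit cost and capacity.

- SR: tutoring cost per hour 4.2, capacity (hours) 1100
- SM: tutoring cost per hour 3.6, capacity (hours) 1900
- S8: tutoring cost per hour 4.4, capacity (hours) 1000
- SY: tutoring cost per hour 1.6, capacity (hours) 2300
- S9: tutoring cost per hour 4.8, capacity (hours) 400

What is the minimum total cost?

Fill from the cheapest provider first.
Take 2300 from SY at 1.6 — need 3700 more.
SM at 3.6: take all 1900 hours — 1800 still needed.
SR at 4.2: take all 1100 hours — 700 still needed.
Take 700 from S8 at 4.4 to finish.
S9: unused.
Cost = 2300×1.6 + 1900×3.6 + 1100×4.2 + 700×4.4 = 18220.

18220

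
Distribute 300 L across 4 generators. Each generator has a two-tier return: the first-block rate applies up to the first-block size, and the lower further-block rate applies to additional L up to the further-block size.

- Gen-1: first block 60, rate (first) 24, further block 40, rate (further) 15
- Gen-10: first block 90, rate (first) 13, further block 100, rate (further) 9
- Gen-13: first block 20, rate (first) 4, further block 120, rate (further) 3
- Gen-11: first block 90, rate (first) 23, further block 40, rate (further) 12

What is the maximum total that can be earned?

Rank every tier by rate: Gen-1/tier1 24 > Gen-11/tier1 23 > Gen-1/tier2 15 > Gen-10/tier1 13 > Gen-11/tier2 12 > Gen-10/tier2 9 > Gen-13/tier1 4 > Gen-13/tier2 3.
Gen-1/tier1 (24): +60 ; 240 left.
Gen-11/tier1 (23): +90 ; 150 left.
Gen-1 tier2 at 15: fill all 40 ; 110 left.
Gen-10 tier1 at 13: fill all 90 ; 20 left.
20 remain; put them into Gen-11 tier2 at 12.
Total = 24×60 + 23×90 + 15×40 + 13×90 + 12×20 = 5520.

5520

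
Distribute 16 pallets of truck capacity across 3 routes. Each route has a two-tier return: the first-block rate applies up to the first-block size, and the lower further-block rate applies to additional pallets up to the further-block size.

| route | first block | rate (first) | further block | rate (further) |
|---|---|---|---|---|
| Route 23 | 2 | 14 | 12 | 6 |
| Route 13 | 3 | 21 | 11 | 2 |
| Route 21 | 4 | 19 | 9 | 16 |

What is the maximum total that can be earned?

283

Rank every tier by rate: Route 13/T1 21 > Route 21/T1 19 > Route 21/T2 16 > Route 23/T1 14 > Route 23/T2 6 > Route 13/T2 2.
Route 13/T1 (21): +3 → 13 left.
Route 21 T1 at 19: fill all 4 → 9 left.
Route 21 T2 at 16: fill all 9 → 0 left.
Total = 21×3 + 19×4 + 16×9 = 283.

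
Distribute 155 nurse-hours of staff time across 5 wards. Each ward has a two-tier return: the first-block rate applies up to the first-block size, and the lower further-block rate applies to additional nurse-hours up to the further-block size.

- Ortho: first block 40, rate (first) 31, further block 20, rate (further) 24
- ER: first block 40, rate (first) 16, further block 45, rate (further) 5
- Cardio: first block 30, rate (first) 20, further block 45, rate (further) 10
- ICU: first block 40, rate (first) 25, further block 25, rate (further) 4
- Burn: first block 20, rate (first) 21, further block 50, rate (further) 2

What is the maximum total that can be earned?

Order all 10 blocks by rate: Ortho/first 31 > ICU/first 25 > Ortho/second 24 > Burn/first 21 > Cardio/first 20 > ER/first 16 > Cardio/second 10 > ER/second 5 > ICU/second 4 > Burn/second 2.
Fill Ortho first block (40 at 31) — 115 left.
ICU/first (25): +40 — 75 left.
Ortho second at 24: fill all 20 — 55 left.
Burn/first (21): +20 — 35 left.
Cardio/first (20): +30 — 5 left.
ER first at 16: only 5 left, fill 5.
Total = 31×40 + 25×40 + 24×20 + 21×20 + 20×30 + 16×5 = 3820.

3820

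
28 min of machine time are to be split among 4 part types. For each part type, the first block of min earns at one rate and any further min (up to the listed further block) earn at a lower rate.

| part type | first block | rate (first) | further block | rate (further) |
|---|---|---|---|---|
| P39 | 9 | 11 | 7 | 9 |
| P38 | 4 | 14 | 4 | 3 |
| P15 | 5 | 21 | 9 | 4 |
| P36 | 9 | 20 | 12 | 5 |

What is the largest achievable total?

Treat each block as its own option and order by rate: P15/tier1 21 > P36/tier1 20 > P38/tier1 14 > P39/tier1 11 > P39/tier2 9 > P36/tier2 5 > P15/tier2 4 > P38/tier2 3.
P15 tier1 at 21: fill all 5 → 23 left.
P36 tier1 at 20: fill all 9 → 14 left.
P38/tier1 (14): +4 → 10 left.
P39 tier1 at 11: fill all 9 → 1 left.
P39/tier2: +1 of 7 at 9; pool empty.
Total = 21×5 + 20×9 + 14×4 + 11×9 + 9×1 = 449.

449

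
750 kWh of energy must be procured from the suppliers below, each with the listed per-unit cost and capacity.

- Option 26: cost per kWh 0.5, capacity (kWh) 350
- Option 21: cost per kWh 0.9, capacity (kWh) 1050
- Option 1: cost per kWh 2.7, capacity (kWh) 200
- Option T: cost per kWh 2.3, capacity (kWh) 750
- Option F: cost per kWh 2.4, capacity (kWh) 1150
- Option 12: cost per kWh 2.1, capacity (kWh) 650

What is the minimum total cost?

Use suppliers in increasing cost order.
Take 350 from Option 26 at 0.5 — need 400 more.
Take 400 from Option 21 at 0.9 to finish.
Option 12, Option T, Option F, Option 1: unused.
Cost = 350×0.5 + 400×0.9 = 535.

535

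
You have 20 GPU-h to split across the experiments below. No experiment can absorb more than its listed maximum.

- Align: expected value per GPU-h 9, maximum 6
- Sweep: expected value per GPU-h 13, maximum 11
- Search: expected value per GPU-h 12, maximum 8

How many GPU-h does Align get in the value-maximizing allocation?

1

Highest expected value per GPU-h first: Sweep 13 > Search 12 > Align 9.
Give Sweep 11 to hit its cap of 11 → 9 left.
Search: +8 to 8 (cap) → 1 left.
Align has room for 6 but only 1 remain, so it gets 1.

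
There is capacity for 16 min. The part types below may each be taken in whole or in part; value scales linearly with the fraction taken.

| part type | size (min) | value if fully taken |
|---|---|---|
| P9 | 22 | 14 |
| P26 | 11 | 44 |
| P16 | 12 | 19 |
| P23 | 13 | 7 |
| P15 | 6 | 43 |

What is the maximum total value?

83

Best value per unit of size first: P15 43/6≈7.17, P26 44/11≈4, P16 19/12≈1.58, P9 14/22≈0.636, P23 7/13≈0.538.
All 6 min of P15 fit (value 43) → 10 remain.
Only 10 min remain; take 10/11 of P26 for value 44×10/11 = 40.
Total value = 83.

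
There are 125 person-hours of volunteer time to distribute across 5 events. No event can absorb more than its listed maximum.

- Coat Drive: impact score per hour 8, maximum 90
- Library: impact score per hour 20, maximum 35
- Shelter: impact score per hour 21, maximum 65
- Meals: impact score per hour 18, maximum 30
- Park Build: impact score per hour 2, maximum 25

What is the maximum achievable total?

Order the events by impact score per hour: Shelter 21 > Library 20 > Meals 18 > Coat Drive 8 > Park Build 2.
Give Shelter 65 to hit its cap of 65 — 60 left.
Give Library 35 to hit its cap of 35 — 25 left.
Meals has room for 30 but only 25 remain, so it gets 25.
Total = 20×35 + 21×65 + 18×25 = 2515.

2515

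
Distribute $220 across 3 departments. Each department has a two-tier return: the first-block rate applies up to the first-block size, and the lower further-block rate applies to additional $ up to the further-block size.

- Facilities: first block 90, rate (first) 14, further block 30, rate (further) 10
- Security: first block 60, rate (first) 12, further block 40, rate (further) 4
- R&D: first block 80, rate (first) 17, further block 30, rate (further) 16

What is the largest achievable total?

3340

Rank every tier by rate: R&D/first 17 > R&D/second 16 > Facilities/first 14 > Security/first 12 > Facilities/second 10 > Security/second 4.
Fill R&D first block (80 at 17) → 140 left.
R&D second at 16: fill all 30 → 110 left.
Facilities first at 14: fill all 90 → 20 left.
20 remain; put them into Security first at 12.
Total = 17×80 + 16×30 + 14×90 + 12×20 = 3340.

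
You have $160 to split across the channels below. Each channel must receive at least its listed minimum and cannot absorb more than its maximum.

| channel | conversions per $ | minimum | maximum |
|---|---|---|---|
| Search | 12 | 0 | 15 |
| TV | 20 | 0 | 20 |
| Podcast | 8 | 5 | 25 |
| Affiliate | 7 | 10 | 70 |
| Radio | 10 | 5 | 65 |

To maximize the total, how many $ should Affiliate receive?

Meeting every minimum uses 0+0+5+10+5 = 20 $, leaving 140.
Order the channels by conversions per $: TV 20 > Search 12 > Radio 10 > Podcast 8 > Affiliate 7.
TV takes 20 more to reach its cap of 20 ; 120 left.
Search takes 15 more to reach its cap of 15 ; 105 left.
Radio takes 60 more to reach its cap of 65 ; 45 left.
Give Podcast 20 more to hit its cap of 25 ; 25 left.
Affiliate: +25 (room for 60) → 35. Pool exhausted.

35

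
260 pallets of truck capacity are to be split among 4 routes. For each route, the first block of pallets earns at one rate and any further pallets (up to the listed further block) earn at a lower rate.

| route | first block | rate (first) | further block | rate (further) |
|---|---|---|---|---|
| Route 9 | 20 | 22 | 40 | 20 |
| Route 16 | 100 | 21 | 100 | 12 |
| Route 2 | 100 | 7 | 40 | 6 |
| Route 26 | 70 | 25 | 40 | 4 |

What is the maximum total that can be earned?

Rank every tier by rate: Route 26/T1 25 > Route 9/T1 22 > Route 16/T1 21 > Route 9/T2 20 > Route 16/T2 12 > Route 2/T1 7 > Route 2/T2 6 > Route 26/T2 4.
Route 26/T1 (25): +70 ; 190 left.
Route 9/T1 (22): +20 ; 170 left.
Route 16/T1 (21): +100 ; 70 left.
Fill Route 9 T2 block (40 at 20) ; 30 left.
Route 16/T2: +30 of 100 at 12; pool empty.
Total = 25×70 + 22×20 + 21×100 + 20×40 + 12×30 = 5450.

5450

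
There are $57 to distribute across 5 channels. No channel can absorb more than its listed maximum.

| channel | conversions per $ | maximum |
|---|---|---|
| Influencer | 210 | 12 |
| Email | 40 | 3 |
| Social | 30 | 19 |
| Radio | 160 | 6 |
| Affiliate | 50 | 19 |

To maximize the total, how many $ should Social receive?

17

Order the channels by conversions per $: Influencer 210 > Radio 160 > Affiliate 50 > Email 40 > Social 30.
Give Influencer 12 to hit its cap of 12 ; 45 left.
Radio takes 6 to reach its cap of 6 ; 39 left.
Give Affiliate 19 to hit its cap of 19 ; 20 left.
Email takes 3 to reach its cap of 3 ; 17 left.
Only 17 left; Social takes them to reach 17.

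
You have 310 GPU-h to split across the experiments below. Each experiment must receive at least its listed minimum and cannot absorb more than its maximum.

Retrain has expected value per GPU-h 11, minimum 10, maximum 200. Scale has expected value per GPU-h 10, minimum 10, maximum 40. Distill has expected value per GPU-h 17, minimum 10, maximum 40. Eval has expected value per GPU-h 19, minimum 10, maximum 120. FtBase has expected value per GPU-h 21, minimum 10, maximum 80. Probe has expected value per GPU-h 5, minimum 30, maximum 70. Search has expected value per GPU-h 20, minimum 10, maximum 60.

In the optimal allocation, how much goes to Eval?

Meeting every minimum uses 10+10+10+10+10+30+10 = 90 GPU-h, leaving 220.
Highest expected value per GPU-h first: FtBase 21 > Search 20 > Eval 19 > Distill 17 > Retrain 11 > Scale 10 > Probe 5.
FtBase takes 70 more to reach its cap of 80 ; 150 left.
Give Search 50 more to hit its cap of 60 ; 100 left.
Eval has room for 110 more but only 100 remain, so it gets 110.

110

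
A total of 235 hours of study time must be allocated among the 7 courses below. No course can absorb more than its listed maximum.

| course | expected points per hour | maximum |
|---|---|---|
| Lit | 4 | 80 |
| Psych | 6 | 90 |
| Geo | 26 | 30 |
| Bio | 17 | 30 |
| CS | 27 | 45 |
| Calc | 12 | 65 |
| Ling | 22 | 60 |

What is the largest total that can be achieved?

4635

Highest expected points per hour first: CS 27 > Geo 26 > Ling 22 > Bio 17 > Calc 12 > Psych 6 > Lit 4.
CS takes 45 to reach its cap of 45 — 190 left.
Geo: +30 to 30 (cap) — 160 left.
Ling: +60 to 60 (cap) — 100 left.
Give Bio 30 to hit its cap of 30 — 70 left.
Calc takes 65 to reach its cap of 65 — 5 left.
Psych has room for 90 but only 5 remain, so it gets 5.
Total = 6×5 + 26×30 + 17×30 + 27×45 + 12×65 + 22×60 = 4635.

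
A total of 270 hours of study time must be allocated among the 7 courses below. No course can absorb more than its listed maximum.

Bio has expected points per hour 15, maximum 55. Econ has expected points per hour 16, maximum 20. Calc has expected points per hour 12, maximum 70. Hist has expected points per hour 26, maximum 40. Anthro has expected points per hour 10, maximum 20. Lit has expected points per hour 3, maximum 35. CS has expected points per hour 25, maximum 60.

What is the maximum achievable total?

Order the courses by expected points per hour: Hist 26 > CS 25 > Econ 16 > Bio 15 > Calc 12 > Anthro 10 > Lit 3.
Give Hist 40 to hit its cap of 40 → 230 left.
CS: +60 to 60 (cap) → 170 left.
Give Econ 20 to hit its cap of 20 → 150 left.
Give Bio 55 to hit its cap of 55 → 95 left.
Calc: +70 to 70 (cap) → 25 left.
Anthro: +20 to 20 (cap) → 5 left.
Lit has room for 35 but only 5 remain, so it gets 5.
Total = 15×55 + 16×20 + 12×70 + 26×40 + 10×20 + 3×5 + 25×60 = 4740.

4740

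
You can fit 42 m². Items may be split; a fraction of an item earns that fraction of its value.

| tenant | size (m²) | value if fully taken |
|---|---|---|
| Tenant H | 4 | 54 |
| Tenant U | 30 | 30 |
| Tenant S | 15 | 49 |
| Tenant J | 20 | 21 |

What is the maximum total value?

127

Sort by value density: Tenant H 54/4≈13.5, Tenant S 49/15≈3.27, Tenant J 21/20≈1.05, Tenant U 30/30≈1.
All 4 m² of Tenant H fit (value 54) — 38 remain.
Tenant S: take in full, 15 m² for value 49 — 23 left.
Tenant J: take in full, 20 m² for value 21 — 3 left.
3 m² left: a 3/30 share of Tenant U gives 30×3/30 = 3.
Total value = 127.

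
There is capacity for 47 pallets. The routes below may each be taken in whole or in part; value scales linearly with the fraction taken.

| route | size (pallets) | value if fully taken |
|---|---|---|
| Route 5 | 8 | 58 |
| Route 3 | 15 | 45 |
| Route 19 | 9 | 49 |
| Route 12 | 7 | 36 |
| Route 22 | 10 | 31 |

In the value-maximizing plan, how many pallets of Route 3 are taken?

Rank by value-to-size ratio: Route 5 58/8≈7.25, Route 19 49/9≈5.44, Route 12 36/7≈5.14, Route 22 31/10≈3.1, Route 3 45/15≈3.
All 8 pallets of Route 5 fit (value 58) ; 39 remain.
All 9 pallets of Route 19 fit (value 49) ; 30 remain.
Route 12: take in full, 7 pallets for value 36 ; 23 left.
Take all of Route 22 (10 pallets, value 31) ; 13 pallets left.
Fill the last 13 pallets with part of Route 3: 13/15 of it earns 39.

13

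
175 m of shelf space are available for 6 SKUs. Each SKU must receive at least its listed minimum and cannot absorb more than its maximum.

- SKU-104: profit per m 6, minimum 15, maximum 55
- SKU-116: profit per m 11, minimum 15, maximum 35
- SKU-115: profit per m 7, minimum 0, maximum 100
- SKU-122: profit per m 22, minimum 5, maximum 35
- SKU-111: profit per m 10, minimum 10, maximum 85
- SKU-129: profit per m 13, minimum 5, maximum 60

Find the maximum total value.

2325

Meeting every minimum uses 15+15+0+5+10+5 = 50 m, leaving 125.
Rank by profit per m: SKU-122 22 > SKU-129 13 > SKU-116 11 > SKU-111 10 > SKU-115 7 > SKU-104 6.
SKU-122: +30 to 35 (cap) ; 95 left.
SKU-129 takes 55 more to reach its cap of 60 ; 40 left.
SKU-116 takes 20 more to reach its cap of 35 ; 20 left.
Only 20 left; SKU-111 takes them to reach 30.
Total = 6×15 + 11×35 + 22×35 + 10×30 + 13×60 = 2325.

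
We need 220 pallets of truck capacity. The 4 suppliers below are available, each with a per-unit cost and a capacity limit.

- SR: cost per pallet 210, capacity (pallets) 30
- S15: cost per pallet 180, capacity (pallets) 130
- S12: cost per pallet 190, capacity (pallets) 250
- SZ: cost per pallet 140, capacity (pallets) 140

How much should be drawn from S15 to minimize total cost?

80

Use suppliers in increasing cost order.
SZ at 140: take all 140 pallets ; 80 still needed.
S15 (180): take the remaining 80 ; done.
S12, SR: unused.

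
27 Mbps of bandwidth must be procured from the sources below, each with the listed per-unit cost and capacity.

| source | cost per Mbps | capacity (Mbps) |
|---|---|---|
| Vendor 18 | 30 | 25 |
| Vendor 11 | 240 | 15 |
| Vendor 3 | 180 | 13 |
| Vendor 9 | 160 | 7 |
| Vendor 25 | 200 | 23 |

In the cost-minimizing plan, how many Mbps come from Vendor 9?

2

Cheapest first:
Vendor 18 at 30: take all 25 Mbps ; 2 still needed.
Vendor 9 (160): take the remaining 2 ; done.
Vendor 3, Vendor 25, Vendor 11: unused.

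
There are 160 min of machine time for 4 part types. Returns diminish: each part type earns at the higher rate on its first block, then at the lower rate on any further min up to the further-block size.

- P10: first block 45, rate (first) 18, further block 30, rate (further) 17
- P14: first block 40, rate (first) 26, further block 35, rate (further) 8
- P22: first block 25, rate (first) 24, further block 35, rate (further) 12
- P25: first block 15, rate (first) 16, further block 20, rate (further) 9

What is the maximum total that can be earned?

3260

Rank every tier by rate: P14/tier1 26 > P22/tier1 24 > P10/tier1 18 > P10/tier2 17 > P25/tier1 16 > P22/tier2 12 > P25/tier2 9 > P14/tier2 8.
P14 tier1 at 26: fill all 40 ; 120 left.
Fill P22 tier1 block (25 at 24) ; 95 left.
P10/tier1 (18): +45 ; 50 left.
P10/tier2 (17): +30 ; 20 left.
P25 tier1 at 16: fill all 15 ; 5 left.
5 remain; put them into P22 tier2 at 12.
Total = 26×40 + 24×25 + 18×45 + 17×30 + 16×15 + 12×5 = 3260.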